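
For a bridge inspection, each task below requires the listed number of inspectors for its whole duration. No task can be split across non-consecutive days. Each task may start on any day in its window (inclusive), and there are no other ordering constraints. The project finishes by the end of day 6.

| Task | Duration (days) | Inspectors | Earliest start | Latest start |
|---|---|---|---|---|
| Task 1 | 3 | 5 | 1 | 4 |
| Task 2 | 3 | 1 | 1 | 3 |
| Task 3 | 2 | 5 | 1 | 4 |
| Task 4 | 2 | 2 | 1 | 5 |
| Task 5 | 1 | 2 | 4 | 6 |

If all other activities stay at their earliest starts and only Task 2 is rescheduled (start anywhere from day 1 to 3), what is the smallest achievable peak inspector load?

Task 2@1: d1:13  d2:13  d3:6  d4:2  d5:0  d6:0 → peak 13
Task 2@2: d1:12  d2:13  d3:6  d4:3  d5:0  d6:0 → peak 13
Task 2@3: d1:12  d2:12  d3:6  d4:3  d5:1  d6:0 → peak 12
Best is Task 2@3, peak 12.

12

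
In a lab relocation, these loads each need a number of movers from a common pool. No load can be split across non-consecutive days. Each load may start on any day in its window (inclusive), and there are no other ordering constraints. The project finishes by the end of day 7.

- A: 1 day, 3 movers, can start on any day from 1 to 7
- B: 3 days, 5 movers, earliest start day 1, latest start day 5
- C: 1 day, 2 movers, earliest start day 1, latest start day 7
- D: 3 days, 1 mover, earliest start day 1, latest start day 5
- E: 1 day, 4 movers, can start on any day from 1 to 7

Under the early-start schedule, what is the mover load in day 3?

6

At early start, day 3 has: B, D.
Demand: 5 + 1 = 6.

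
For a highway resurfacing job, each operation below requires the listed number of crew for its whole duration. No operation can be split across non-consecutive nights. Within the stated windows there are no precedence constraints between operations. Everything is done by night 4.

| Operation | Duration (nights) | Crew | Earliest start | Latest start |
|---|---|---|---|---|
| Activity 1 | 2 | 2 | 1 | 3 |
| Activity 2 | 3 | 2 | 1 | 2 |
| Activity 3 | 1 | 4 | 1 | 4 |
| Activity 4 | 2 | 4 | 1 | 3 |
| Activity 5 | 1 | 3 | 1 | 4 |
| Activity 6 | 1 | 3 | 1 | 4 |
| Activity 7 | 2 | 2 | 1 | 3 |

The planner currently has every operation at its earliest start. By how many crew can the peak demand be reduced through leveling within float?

Early-start peak: n1:20  n2:10  n3:2  n4:0 ⇒ 20.
Leveled (Activity 1@1, Activity 2@1, Activity 3@1, Activity 4@2, Activity 5@4, Activity 6@4, Activity 7@3): n1:8  n2:8  n3:8  n4:8 ⇒ 8.
Reduction 20 − 8 = 12.

12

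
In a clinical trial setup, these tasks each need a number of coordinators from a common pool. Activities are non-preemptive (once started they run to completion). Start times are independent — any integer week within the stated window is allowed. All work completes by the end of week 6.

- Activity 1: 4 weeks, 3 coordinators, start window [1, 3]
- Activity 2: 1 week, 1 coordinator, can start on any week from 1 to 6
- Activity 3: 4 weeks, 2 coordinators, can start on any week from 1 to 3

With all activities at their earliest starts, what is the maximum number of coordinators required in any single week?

6

Early-start schedule: Activity 1@1, Activity 2@1, Activity 3@1.
Load per week: week 1: 6, week 2: 5, week 3: 5, week 4: 5, week 5: 0, week 6: 0.
Peak is 6.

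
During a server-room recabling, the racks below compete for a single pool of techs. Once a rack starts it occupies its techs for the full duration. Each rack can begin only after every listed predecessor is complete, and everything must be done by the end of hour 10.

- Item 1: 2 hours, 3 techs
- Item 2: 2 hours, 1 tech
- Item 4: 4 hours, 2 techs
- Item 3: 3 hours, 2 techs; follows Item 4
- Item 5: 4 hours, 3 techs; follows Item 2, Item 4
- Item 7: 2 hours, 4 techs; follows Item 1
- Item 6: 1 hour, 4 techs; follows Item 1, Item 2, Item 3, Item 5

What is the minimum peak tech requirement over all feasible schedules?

Schedule Item 1@1, Item 2@1, Item 4@1, Item 3@5, Item 5@5, Item 7@3, Item 6@9: h1:6  h2:6  h3:6  h4:6  h5:5  h6:5  h7:5  h8:3  h9:4  h10:0 — peak 6.

6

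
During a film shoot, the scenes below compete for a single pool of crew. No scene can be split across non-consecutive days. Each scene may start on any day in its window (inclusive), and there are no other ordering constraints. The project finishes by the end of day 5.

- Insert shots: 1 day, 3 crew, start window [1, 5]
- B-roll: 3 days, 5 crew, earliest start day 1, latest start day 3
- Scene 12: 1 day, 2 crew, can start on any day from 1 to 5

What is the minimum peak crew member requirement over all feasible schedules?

5

Early-start (Insert shots@1, B-roll@1, Scene 12@1) gives peak 10: d1:10  d2:5  d3:5  d4:0  d5:0.
Shift B-roll→2.
Schedule Insert shots@1, B-roll@2, Scene 12@1: d1:5  d2:5  d3:5  d4:5  d5:0 — peak 5.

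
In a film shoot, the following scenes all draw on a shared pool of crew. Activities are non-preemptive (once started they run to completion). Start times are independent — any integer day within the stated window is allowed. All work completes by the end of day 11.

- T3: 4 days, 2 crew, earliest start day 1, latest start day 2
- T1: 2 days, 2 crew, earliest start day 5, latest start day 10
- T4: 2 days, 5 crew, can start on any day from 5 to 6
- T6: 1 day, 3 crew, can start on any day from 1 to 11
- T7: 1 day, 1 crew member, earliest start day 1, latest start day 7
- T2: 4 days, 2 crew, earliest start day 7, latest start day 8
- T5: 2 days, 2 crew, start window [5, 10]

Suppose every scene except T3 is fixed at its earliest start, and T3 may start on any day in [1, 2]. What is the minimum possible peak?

T3@1: d1:6  d2:2  d3:2  d4:2  d5:9  d6:9  d7:2  d8:2  d9:2  d10:2  d11:0 → peak 9
T3@2: d1:4  d2:2  d3:2  d4:2  d5:11  d6:9  d7:2  d8:2  d9:2  d10:2  d11:0 → peak 11
Best is T3@1, peak 9.

9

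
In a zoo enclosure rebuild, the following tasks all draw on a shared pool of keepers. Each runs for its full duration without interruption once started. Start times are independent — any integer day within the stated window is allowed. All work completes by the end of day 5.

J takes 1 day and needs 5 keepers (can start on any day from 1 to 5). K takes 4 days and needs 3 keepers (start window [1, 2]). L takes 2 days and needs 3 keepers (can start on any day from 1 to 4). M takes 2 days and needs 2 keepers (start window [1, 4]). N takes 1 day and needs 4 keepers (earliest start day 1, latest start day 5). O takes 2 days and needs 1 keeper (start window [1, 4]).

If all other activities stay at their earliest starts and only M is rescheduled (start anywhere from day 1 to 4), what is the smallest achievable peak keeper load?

M@1: d1:18  d2:9  d3:3  d4:3  d5:0 → peak 18
M@2: d1:16  d2:9  d3:5  d4:3  d5:0 → peak 16
M@3: d1:16  d2:7  d3:5  d4:5  d5:0 → peak 16
M@4: d1:16  d2:7  d3:3  d4:5  d5:2 → peak 16
Best is M@2, peak 16.

16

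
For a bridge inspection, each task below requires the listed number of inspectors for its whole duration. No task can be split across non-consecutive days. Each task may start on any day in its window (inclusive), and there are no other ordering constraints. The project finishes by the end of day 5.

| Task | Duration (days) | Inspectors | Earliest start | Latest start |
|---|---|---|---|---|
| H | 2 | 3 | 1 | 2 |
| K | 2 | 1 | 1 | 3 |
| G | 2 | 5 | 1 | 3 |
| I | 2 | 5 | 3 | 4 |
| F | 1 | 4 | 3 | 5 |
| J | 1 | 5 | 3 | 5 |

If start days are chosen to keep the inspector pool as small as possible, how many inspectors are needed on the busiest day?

9

Early-start (H@1, K@1, G@1, I@3, F@3, J@3) gives peak 14: d1:9  d2:9  d3:14  d4:5  d5:0.
Shift J→5.
Schedule H@1, K@1, G@1, I@3, F@3, J@5: d1:9  d2:9  d3:9  d4:5  d5:5 — peak 9.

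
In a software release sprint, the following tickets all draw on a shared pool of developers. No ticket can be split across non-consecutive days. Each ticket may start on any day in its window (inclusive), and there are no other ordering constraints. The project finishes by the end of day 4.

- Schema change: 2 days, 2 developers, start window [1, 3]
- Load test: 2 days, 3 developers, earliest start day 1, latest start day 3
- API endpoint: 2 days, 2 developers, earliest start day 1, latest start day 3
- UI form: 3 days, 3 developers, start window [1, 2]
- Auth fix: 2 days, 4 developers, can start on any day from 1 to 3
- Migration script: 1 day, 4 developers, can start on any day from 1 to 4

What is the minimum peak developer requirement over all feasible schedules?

9

Early-start (Schema change@1, Load test@1, API endpoint@1, UI form@1, Auth fix@1, Migration script@1) gives peak 18: d1:18  d2:14  d3:3  d4:0.
Shift API endpoint→3, UI form→2, Auth fix→3.
Schedule Schema change@1, Load test@1, API endpoint@3, UI form@2, Auth fix@3, Migration script@1: d1:9  d2:8  d3:9  d4:9 — peak 9.
Total developer-days = 35 over 4 days ⇒ peak ≥ ⌈35/4⌉ = 9, so 9 is optimal.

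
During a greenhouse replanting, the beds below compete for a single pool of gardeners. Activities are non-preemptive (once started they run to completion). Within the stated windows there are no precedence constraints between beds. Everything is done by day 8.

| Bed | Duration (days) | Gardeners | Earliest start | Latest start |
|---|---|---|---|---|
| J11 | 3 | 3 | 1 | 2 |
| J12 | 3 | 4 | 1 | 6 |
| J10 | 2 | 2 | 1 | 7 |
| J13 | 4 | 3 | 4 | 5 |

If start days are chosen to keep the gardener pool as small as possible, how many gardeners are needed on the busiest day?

7

Early-start (J11@1, J12@1, J10@1, J13@4) gives peak 9: d1:9  d2:9  d3:7  d4:3  d5:3  d6:3  d7:3  d8:0.
Shift J10→4.
Schedule J11@1, J12@1, J10@4, J13@4: d1:7  d2:7  d3:7  d4:5  d5:5  d6:3  d7:3  d8:0 — peak 7.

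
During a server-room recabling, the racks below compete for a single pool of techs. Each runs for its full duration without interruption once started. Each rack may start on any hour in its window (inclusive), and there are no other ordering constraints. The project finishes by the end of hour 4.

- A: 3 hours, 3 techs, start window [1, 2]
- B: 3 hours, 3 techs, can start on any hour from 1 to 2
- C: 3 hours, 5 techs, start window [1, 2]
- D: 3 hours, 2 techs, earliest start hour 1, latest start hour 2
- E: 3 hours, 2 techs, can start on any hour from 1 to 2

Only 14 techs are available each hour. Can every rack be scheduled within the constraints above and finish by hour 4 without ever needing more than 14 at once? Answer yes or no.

no

The minimum achievable peak is 15; 14 < 15, so no feasible schedule stays within the cap.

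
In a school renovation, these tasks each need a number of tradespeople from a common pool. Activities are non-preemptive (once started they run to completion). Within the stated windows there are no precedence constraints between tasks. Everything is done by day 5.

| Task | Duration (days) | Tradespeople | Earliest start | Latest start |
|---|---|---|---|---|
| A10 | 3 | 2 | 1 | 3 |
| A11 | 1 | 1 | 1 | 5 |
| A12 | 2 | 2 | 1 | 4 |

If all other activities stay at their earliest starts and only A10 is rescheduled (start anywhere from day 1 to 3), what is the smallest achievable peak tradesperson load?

A10@1: d1:5  d2:4  d3:2  d4:0  d5:0 → peak 5
A10@2: d1:3  d2:4  d3:2  d4:2  d5:0 → peak 4
A10@3: d1:3  d2:2  d3:2  d4:2  d5:2 → peak 3
Best is A10@3, peak 3.

3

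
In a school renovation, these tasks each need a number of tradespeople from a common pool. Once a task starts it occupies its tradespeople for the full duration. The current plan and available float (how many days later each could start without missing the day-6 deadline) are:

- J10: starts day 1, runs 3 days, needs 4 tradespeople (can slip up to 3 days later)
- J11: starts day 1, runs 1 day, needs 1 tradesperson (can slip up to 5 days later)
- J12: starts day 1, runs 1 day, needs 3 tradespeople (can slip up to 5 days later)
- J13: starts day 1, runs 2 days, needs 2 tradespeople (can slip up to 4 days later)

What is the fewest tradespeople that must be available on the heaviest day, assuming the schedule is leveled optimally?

4

Early-start (J10@1, J11@1, J12@1, J13@1) gives peak 10: d1:10  d2:6  d3:4  d4:0  d5:0  d6:0.
Shift J11→4, J12→4, J13→5.
Schedule J10@1, J11@4, J12@4, J13@5: d1:4  d2:4  d3:4  d4:4  d5:2  d6:2 — peak 4.
Total tradesperson-days = 20 over 6 days ⇒ peak ≥ ⌈20/6⌉ = 4, so 4 is optimal.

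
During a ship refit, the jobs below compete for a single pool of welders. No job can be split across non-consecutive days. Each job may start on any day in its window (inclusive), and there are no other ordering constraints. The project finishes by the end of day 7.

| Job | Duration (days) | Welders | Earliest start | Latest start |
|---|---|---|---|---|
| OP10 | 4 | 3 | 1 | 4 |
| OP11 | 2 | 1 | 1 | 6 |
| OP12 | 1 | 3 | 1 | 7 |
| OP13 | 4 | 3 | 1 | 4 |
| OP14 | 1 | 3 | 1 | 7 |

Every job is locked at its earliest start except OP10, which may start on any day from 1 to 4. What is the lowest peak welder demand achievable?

OP10@1: d1:13  d2:7  d3:6  d4:6  d5:0  d6:0  d7:0 → peak 13
OP10@2: d1:10  d2:7  d3:6  d4:6  d5:3  d6:0  d7:0 → peak 10
OP10@3: d1:10  d2:4  d3:6  d4:6  d5:3  d6:3  d7:0 → peak 10
OP10@4: d1:10  d2:4  d3:3  d4:6  d5:3  d6:3  d7:3 → peak 10
Best is OP10@2, peak 10.

10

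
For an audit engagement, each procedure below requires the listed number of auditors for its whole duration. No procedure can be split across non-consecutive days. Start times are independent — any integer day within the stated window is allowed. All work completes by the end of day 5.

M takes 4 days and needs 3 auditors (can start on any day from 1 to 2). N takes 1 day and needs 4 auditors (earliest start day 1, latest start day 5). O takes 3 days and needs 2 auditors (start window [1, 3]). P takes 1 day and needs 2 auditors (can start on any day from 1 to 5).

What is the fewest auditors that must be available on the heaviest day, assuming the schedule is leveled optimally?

5

Early-start (M@1, N@1, O@1, P@1) gives peak 11: d1:11  d2:5  d3:5  d4:3  d5:0.
Shift N→5, P→4.
Schedule M@1, N@5, O@1, P@4: d1:5  d2:5  d3:5  d4:5  d5:4 — peak 5.
Total auditor-days = 24 over 5 days ⇒ peak ≥ ⌈24/5⌉ = 5, so 5 is optimal.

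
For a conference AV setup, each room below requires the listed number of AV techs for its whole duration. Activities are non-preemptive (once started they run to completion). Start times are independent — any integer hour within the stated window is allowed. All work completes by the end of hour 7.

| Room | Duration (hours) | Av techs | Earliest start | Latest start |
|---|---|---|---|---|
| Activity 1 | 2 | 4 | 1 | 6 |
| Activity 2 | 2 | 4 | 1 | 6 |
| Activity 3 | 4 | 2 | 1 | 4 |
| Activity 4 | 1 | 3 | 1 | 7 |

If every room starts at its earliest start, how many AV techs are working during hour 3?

2

At early start, hour 3 has: Activity 3.
Demand: 2 = 2.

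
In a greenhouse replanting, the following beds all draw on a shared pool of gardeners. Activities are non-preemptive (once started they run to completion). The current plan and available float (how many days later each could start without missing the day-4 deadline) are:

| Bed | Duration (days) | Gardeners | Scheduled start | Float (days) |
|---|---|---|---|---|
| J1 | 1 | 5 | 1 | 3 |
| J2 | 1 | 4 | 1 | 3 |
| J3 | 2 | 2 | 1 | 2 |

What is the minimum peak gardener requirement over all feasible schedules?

5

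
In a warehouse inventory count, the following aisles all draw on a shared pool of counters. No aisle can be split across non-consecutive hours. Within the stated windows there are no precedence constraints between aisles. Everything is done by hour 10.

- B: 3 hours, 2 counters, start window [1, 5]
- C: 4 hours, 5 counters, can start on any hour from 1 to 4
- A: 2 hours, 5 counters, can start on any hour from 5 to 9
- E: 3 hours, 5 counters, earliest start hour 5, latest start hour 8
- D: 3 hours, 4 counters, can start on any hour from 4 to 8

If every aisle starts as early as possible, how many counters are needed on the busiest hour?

14

Early-start schedule: B@1, C@1, A@5, E@5, D@4.
Load per hour: hour 1: 7, hour 2: 7, hour 3: 7, hour 4: 9, hour 5: 14, hour 6: 14, hour 7: 5, hour 8: 0, hour 9: 0, hour 10: 0.
Peak is 14.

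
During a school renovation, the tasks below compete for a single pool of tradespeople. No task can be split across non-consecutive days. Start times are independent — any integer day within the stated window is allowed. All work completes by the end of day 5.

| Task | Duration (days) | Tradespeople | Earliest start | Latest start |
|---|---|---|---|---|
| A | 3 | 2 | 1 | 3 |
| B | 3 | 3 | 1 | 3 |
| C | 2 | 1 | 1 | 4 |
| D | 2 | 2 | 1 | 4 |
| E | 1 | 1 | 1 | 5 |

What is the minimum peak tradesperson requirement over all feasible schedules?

5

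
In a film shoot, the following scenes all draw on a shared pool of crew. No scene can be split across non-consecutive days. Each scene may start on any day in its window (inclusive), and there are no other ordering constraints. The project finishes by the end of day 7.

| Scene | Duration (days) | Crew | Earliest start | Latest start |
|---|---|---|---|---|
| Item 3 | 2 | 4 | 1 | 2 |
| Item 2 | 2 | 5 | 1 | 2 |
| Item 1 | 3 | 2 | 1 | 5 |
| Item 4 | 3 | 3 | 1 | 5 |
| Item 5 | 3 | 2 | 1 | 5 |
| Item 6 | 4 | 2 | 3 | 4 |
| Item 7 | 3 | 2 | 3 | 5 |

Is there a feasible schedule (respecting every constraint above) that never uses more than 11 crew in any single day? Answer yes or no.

Schedule Item 3@1, Item 2@1, Item 1@1, Item 4@3, Item 5@3, Item 6@3, Item 7@3: d1:11  d2:11  d3:11  d4:9  d5:9  d6:2  d7:0 — peak 11 ≤ 11.

yes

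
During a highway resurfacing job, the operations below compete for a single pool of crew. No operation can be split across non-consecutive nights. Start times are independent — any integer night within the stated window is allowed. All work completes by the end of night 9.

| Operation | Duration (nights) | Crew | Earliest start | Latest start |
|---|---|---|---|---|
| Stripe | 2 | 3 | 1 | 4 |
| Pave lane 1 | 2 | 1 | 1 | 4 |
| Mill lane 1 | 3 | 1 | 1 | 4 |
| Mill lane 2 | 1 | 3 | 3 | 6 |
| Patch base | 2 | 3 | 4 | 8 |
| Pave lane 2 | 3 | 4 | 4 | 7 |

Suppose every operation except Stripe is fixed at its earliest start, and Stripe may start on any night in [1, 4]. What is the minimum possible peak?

Stripe@1: n1:5  n2:5  n3:4  n4:7  n5:7  n6:4  n7:0  n8:0  n9:0 → peak 7
Stripe@2: n1:2  n2:5  n3:7  n4:7  n5:7  n6:4  n7:0  n8:0  n9:0 → peak 7
Stripe@3: n1:2  n2:2  n3:7  n4:10  n5:7  n6:4  n7:0  n8:0  n9:0 → peak 10
Stripe@4: n1:2  n2:2  n3:4  n4:10  n5:10  n6:4  n7:0  n8:0  n9:0 → peak 10
Best is Stripe@1, peak 7.

7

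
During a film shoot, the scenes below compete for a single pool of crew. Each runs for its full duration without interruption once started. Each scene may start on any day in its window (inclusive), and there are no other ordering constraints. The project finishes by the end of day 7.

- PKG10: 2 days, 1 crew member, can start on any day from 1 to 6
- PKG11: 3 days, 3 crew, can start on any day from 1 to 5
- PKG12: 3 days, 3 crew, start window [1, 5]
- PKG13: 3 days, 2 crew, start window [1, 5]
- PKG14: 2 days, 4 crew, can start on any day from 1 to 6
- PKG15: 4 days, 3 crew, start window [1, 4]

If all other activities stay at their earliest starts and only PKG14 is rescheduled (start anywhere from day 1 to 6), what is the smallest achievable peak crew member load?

PKG14@1: d1:16  d2:16  d3:11  d4:3  d5:0  d6:0  d7:0 → peak 16
PKG14@2: d1:12  d2:16  d3:15  d4:3  d5:0  d6:0  d7:0 → peak 16
PKG14@3: d1:12  d2:12  d3:15  d4:7  d5:0  d6:0  d7:0 → peak 15
PKG14@4: d1:12  d2:12  d3:11  d4:7  d5:4  d6:0  d7:0 → peak 12
PKG14@5: d1:12  d2:12  d3:11  d4:3  d5:4  d6:4  d7:0 → peak 12
PKG14@6: d1:12  d2:12  d3:11  d4:3  d5:0  d6:4  d7:4 → peak 12
Best is PKG14@4, peak 12.

12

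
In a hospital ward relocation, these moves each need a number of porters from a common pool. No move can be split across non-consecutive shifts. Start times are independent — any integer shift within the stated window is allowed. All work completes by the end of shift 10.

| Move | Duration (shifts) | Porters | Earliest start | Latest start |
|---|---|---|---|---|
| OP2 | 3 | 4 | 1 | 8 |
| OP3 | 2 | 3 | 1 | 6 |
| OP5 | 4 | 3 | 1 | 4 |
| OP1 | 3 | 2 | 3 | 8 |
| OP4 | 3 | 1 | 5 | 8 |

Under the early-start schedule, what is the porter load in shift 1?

At early start, shift 1 has: OP2, OP3, OP5.
Demand: 4 + 3 + 3 = 10.

10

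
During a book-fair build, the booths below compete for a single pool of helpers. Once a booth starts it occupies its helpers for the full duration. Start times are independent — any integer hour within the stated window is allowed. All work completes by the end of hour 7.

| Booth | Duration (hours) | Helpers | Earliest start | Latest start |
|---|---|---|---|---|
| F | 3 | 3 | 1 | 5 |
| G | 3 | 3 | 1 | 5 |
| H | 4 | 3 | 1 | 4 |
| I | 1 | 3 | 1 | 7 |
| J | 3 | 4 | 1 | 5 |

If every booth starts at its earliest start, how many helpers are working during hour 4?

At early start, hour 4 has: H.
Demand: 3 = 3.

3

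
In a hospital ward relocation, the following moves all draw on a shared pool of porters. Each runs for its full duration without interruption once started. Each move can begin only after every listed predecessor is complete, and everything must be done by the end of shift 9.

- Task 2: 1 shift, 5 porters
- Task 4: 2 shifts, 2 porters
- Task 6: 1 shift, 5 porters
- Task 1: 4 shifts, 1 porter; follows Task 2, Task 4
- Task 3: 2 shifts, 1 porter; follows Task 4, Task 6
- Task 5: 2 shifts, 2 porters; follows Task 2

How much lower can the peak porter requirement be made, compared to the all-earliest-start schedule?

7

Early-start peak: s1:12  s2:4  s3:4  s4:2  s5:1  s6:1  s7:0  s8:0  s9:0 ⇒ 12.
Leveled (Task 2@1, Task 4@2, Task 6@4, Task 1@5, Task 3@5, Task 5@2): s1:5  s2:4  s3:4  s4:5  s5:2  s6:2  s7:1  s8:1  s9:0 ⇒ 5.
Reduction 12 − 5 = 7.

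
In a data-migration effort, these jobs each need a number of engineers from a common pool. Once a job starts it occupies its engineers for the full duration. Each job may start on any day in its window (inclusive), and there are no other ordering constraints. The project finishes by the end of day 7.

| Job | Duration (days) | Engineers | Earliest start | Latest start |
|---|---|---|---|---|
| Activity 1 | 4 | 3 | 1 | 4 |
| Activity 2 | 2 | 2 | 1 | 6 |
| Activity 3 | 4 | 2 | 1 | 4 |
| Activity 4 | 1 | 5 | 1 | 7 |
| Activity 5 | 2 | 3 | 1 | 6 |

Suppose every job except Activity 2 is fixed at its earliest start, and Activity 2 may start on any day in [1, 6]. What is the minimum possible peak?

13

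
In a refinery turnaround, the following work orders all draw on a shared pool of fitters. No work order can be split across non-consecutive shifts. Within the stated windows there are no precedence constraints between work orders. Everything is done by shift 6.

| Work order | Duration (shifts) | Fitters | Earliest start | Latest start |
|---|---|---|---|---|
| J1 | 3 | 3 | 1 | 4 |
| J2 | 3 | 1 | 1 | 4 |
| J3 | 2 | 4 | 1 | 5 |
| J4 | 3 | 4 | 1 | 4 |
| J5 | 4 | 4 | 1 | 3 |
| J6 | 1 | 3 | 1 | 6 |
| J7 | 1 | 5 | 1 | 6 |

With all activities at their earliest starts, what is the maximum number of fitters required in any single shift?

Early-start schedule: J1@1, J2@1, J3@1, J4@1, J5@1, J6@1, J7@1.
Load per shift: shift 1: 24, shift 2: 16, shift 3: 12, shift 4: 4, shift 5: 0, shift 6: 0.
Peak is 24.

24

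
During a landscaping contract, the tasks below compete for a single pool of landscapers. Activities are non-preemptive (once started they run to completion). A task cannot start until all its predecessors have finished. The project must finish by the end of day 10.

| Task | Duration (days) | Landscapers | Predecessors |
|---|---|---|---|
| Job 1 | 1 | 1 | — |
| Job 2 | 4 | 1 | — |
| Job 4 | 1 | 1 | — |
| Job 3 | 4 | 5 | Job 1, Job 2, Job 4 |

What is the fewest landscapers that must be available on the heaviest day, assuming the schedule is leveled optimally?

5

Schedule Job 1@1, Job 2@1, Job 4@1, Job 3@5: d1:3  d2:1  d3:1  d4:1  d5:5  d6:5  d7:5  d8:5  d9:0  d10:0 — peak 5.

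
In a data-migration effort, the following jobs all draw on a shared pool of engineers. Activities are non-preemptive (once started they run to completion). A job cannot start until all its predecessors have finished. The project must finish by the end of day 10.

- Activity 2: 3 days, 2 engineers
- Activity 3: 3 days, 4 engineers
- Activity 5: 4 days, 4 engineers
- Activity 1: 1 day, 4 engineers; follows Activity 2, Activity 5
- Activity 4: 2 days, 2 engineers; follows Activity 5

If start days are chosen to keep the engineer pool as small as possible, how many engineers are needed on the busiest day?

Early-start (Activity 2@1, Activity 3@1, Activity 5@1, Activity 1@5, Activity 4@5) gives peak 10: d1:10  d2:10  d3:10  d4:4  d5:6  d6:2  d7:0  d8:0  d9:0  d10:0.
Shift Activity 5→4, Activity 1→8, Activity 4→8.
Schedule Activity 2@1, Activity 3@1, Activity 5@4, Activity 1@8, Activity 4@8: d1:6  d2:6  d3:6  d4:4  d5:4  d6:4  d7:4  d8:6  d9:2  d10:0 — peak 6.

6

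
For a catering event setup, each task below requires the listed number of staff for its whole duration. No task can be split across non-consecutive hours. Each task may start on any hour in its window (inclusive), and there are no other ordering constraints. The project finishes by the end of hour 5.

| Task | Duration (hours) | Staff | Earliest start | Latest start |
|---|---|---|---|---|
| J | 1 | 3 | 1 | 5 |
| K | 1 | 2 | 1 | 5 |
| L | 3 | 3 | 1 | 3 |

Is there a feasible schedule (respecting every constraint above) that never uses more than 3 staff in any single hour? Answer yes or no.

Schedule J@1, K@2, L@3: h1:3  h2:2  h3:3  h4:3  h5:3 — peak 3 ≤ 3.

yes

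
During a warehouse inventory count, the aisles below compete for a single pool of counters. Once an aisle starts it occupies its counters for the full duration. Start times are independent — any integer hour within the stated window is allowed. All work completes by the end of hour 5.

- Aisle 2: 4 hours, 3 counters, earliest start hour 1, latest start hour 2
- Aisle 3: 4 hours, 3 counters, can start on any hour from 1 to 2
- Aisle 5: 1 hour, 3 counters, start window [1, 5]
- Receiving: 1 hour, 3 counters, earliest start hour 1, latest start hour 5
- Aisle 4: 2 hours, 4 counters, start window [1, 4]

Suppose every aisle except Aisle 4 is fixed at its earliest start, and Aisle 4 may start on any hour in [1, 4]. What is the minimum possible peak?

12

Aisle 4@1: h1:16  h2:10  h3:6  h4:6  h5:0 → peak 16
Aisle 4@2: h1:12  h2:10  h3:10  h4:6  h5:0 → peak 12
Aisle 4@3: h1:12  h2:6  h3:10  h4:10  h5:0 → peak 12
Aisle 4@4: h1:12  h2:6  h3:6  h4:10  h5:4 → peak 12
Best is Aisle 4@2, peak 12.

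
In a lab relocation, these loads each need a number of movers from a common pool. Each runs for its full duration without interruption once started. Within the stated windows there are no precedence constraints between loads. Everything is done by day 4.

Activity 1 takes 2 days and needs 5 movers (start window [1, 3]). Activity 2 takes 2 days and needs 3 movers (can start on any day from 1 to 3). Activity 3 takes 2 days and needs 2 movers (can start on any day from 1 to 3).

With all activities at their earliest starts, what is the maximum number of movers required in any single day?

10

Early-start schedule: Activity 1@1, Activity 2@1, Activity 3@1.
Load per day: day 1: 10, day 2: 10, day 3: 0, day 4: 0.
Peak is 10.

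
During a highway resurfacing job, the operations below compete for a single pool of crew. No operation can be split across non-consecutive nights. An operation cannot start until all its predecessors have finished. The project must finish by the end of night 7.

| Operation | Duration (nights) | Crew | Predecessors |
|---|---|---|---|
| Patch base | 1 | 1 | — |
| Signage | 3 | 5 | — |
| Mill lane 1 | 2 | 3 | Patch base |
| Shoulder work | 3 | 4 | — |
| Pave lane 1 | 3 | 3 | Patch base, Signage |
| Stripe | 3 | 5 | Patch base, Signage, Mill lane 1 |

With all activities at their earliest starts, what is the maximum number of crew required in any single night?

Early-start schedule: Patch base@1, Signage@1, Mill lane 1@2, Shoulder work@1, Pave lane 1@4, Stripe@4.
Load per night: night 1: 10, night 2: 12, night 3: 12, night 4: 8, night 5: 8, night 6: 8, night 7: 0.
Peak is 12.

12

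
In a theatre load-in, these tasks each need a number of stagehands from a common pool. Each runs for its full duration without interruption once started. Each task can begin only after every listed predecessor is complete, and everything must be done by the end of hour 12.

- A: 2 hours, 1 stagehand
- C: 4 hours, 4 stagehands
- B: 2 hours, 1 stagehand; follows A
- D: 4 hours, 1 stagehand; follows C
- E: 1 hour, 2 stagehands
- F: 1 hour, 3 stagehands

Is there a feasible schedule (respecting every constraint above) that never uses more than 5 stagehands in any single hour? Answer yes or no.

yes

Schedule A@1, C@3, B@7, D@7, E@1, F@2: h1:3  h2:4  h3:4  h4:4  h5:4  h6:4  h7:2  h8:2  h9:1  h10:1  h11:0  h12:0 — peak 4 ≤ 5.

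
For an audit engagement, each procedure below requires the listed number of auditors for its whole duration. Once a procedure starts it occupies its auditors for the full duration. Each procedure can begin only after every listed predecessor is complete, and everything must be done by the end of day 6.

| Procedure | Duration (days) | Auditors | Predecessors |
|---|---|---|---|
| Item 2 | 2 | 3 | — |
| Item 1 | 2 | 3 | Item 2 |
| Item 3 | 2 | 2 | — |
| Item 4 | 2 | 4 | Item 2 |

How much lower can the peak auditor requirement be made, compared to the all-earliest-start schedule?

2

Early-start peak: d1:5  d2:5  d3:7  d4:7  d5:0  d6:0 ⇒ 7.
Leveled (Item 2@1, Item 1@3, Item 3@1, Item 4@5): d1:5  d2:5  d3:3  d4:3  d5:4  d6:4 ⇒ 5.
Reduction 7 − 5 = 2.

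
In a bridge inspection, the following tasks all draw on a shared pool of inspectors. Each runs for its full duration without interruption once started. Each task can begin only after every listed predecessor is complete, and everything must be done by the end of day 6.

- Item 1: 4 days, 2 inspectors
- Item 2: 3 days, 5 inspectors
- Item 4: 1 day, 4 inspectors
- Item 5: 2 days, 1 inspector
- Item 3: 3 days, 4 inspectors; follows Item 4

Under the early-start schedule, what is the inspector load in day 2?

12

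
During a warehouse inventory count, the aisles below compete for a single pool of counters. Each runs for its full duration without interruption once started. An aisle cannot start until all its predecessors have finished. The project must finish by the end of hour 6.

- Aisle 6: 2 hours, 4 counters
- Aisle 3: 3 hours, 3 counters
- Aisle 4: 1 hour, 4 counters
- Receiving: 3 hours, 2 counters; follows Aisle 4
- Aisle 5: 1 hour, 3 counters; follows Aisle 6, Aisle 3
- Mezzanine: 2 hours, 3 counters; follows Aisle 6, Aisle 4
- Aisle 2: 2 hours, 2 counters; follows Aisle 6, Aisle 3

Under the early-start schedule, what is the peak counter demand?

Early-start schedule: Aisle 6@1, Aisle 3@1, Aisle 4@1, Receiving@2, Aisle 5@4, Mezzanine@3, Aisle 2@4.
Load per hour: hour 1: 11, hour 2: 9, hour 3: 8, hour 4: 10, hour 5: 2, hour 6: 0.
Peak is 11.

11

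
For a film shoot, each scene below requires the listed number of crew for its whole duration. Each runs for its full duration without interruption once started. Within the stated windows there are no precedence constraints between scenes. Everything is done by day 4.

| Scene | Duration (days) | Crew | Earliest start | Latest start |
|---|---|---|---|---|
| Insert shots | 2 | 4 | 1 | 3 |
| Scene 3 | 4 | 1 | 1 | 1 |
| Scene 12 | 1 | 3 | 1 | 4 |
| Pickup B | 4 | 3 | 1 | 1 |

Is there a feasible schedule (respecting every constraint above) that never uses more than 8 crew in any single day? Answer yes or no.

Schedule Insert shots@1, Scene 3@1, Scene 12@3, Pickup B@1: d1:8  d2:8  d3:7  d4:4 — peak 8 ≤ 8.

yes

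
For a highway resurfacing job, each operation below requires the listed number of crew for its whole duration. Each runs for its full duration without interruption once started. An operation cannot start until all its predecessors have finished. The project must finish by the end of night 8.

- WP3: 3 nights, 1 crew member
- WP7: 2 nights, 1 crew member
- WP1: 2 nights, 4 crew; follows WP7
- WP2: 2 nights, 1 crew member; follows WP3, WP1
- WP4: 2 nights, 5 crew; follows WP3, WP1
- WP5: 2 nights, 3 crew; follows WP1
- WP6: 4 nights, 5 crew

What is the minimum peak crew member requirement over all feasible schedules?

Early-start (WP3@1, WP7@1, WP1@3, WP2@5, WP4@5, WP5@5, WP6@1) gives peak 10: n1:7  n2:7  n3:10  n4:9  n5:9  n6:9  n7:0  n8:0.
Shift WP1→4, WP2→6, WP4→6, WP5→6.
Schedule WP3@1, WP7@1, WP1@4, WP2@6, WP4@6, WP5@6, WP6@1: n1:7  n2:7  n3:6  n4:9  n5:4  n6:9  n7:9  n8:0 — peak 9.

9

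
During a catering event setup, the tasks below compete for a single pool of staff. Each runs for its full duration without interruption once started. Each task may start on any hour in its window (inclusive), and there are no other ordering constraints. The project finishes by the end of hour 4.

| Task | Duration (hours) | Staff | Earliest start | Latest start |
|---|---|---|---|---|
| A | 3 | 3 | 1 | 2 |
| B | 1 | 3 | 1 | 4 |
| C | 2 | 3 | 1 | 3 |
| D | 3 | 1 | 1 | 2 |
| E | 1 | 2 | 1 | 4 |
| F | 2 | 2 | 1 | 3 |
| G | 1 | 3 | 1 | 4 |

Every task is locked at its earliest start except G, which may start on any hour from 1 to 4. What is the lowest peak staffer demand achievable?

14

G@1: h1:17  h2:9  h3:4  h4:0 → peak 17
G@2: h1:14  h2:12  h3:4  h4:0 → peak 14
G@3: h1:14  h2:9  h3:7  h4:0 → peak 14
G@4: h1:14  h2:9  h3:4  h4:3 → peak 14
Best is G@2, peak 14.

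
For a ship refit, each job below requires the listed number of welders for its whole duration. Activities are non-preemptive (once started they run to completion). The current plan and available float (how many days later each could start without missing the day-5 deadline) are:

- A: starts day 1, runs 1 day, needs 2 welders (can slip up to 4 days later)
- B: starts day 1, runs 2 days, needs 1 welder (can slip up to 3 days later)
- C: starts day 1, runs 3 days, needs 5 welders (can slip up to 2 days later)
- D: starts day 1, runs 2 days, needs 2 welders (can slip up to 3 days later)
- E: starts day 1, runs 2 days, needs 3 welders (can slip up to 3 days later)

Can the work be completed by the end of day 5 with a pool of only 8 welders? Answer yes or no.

yes

Schedule A@1, B@1, C@3, D@2, E@1: d1:6  d2:6  d3:7  d4:5  d5:5 — peak 7 ≤ 8.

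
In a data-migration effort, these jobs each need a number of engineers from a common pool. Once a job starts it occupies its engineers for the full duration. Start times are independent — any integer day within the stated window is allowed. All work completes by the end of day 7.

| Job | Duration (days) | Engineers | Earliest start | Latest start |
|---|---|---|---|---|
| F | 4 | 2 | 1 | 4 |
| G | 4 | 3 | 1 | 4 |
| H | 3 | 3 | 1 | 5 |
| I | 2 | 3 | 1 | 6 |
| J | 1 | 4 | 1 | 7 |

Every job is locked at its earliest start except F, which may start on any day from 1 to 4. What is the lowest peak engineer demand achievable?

13

F@1: d1:15  d2:11  d3:8  d4:5  d5:0  d6:0  d7:0 → peak 15
F@2: d1:13  d2:11  d3:8  d4:5  d5:2  d6:0  d7:0 → peak 13
F@3: d1:13  d2:9  d3:8  d4:5  d5:2  d6:2  d7:0 → peak 13
F@4: d1:13  d2:9  d3:6  d4:5  d5:2  d6:2  d7:2 → peak 13
Best is F@2, peak 13.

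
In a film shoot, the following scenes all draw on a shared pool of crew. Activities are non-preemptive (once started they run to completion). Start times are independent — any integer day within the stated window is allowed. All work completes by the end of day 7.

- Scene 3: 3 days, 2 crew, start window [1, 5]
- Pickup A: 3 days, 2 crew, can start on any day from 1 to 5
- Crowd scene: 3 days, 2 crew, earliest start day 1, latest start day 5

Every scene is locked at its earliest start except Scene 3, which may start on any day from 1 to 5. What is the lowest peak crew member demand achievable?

4

Scene 3@1: d1:6  d2:6  d3:6  d4:0  d5:0  d6:0  d7:0 → peak 6
Scene 3@2: d1:4  d2:6  d3:6  d4:2  d5:0  d6:0  d7:0 → peak 6
Scene 3@3: d1:4  d2:4  d3:6  d4:2  d5:2  d6:0  d7:0 → peak 6
Scene 3@4: d1:4  d2:4  d3:4  d4:2  d5:2  d6:2  d7:0 → peak 4
Scene 3@5: d1:4  d2:4  d3:4  d4:0  d5:2  d6:2  d7:2 → peak 4
Best is Scene 3@4, peak 4.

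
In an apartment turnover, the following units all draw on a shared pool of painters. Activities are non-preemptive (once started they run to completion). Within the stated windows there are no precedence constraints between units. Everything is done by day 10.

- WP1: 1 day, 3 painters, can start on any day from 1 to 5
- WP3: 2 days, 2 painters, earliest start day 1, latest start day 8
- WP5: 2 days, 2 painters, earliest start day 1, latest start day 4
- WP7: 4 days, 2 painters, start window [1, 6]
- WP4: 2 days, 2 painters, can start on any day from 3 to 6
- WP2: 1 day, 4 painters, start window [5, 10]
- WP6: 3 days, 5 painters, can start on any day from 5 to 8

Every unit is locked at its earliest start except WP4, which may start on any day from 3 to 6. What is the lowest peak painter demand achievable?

WP4@3: d1:9  d2:6  d3:4  d4:4  d5:9  d6:5  d7:5  d8:0  d9:0  d10:0 → peak 9
WP4@4: d1:9  d2:6  d3:2  d4:4  d5:11  d6:5  d7:5  d8:0  d9:0  d10:0 → peak 11
WP4@5: d1:9  d2:6  d3:2  d4:2  d5:11  d6:7  d7:5  d8:0  d9:0  d10:0 → peak 11
WP4@6: d1:9  d2:6  d3:2  d4:2  d5:9  d6:7  d7:7  d8:0  d9:0  d10:0 → peak 9
Best is WP4@3, peak 9.

9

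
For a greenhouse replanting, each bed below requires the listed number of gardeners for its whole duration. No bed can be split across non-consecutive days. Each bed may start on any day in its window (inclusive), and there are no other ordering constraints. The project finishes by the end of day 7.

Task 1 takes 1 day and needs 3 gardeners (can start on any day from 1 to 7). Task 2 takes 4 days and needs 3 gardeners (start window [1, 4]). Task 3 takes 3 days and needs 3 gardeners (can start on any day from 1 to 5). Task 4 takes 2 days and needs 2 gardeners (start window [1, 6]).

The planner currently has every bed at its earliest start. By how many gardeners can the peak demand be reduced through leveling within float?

Early-start peak: d1:11  d2:8  d3:6  d4:3  d5:0  d6:0  d7:0 ⇒ 11.
Leveled (Task 1@1, Task 2@1, Task 3@2, Task 4@5): d1:6  d2:6  d3:6  d4:6  d5:2  d6:2  d7:0 ⇒ 6.
Reduction 11 − 6 = 5.

5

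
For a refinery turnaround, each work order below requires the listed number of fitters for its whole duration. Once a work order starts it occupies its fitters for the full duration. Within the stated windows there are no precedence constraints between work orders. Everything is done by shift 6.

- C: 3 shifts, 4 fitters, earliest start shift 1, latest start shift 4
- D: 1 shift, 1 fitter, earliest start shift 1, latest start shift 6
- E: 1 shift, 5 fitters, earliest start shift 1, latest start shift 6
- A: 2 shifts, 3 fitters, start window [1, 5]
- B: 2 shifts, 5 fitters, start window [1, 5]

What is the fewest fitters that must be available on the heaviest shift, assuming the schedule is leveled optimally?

7

Early-start (C@1, D@1, E@1, A@1, B@1) gives peak 18: s1:18  s2:12  s3:4  s4:0  s5:0  s6:0.
Shift E→4, A→2, B→5.
Schedule C@1, D@1, E@4, A@2, B@5: s1:5  s2:7  s3:7  s4:5  s5:5  s6:5 — peak 7.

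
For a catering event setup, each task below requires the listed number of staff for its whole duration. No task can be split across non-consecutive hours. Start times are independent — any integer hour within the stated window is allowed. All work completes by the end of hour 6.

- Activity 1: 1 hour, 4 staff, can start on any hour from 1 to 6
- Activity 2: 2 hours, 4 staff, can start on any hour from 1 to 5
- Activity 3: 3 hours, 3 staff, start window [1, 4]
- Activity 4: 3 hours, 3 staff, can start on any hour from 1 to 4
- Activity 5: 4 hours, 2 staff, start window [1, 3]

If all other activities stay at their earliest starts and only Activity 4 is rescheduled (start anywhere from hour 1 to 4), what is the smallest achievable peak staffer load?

13

Activity 4@1: h1:16  h2:12  h3:8  h4:2  h5:0  h6:0 → peak 16
Activity 4@2: h1:13  h2:12  h3:8  h4:5  h5:0  h6:0 → peak 13
Activity 4@3: h1:13  h2:9  h3:8  h4:5  h5:3  h6:0 → peak 13
Activity 4@4: h1:13  h2:9  h3:5  h4:5  h5:3  h6:3 → peak 13
Best is Activity 4@2, peak 13.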